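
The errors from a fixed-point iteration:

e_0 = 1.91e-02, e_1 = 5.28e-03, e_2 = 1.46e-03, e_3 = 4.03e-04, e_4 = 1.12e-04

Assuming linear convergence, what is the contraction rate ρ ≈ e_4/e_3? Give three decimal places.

ρ ≈ e_4/e_3 = 1.12e-04/4.03e-04 = 0.27792

0.278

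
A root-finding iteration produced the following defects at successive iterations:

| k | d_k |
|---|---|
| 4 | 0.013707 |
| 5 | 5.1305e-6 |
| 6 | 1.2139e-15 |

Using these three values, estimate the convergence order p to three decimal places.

2.809

p ≈ ln(d_6/d_5) / ln(d_5/d_4)
  = ln(1.2139e-15/5.1305e-6) / ln(5.1305e-6/0.013707)
  = ln(2.36605e-10) / ln(0.000374298)
  = -22.164629 / -7.890458 ≈ 2.809042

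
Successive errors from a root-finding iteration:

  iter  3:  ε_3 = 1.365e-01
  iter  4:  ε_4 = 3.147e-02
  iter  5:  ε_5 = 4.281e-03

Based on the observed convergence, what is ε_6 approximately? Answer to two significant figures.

2.8e-4

First estimate the order: p ≈ ln(ε_5/ε_4) / ln(ε_4/ε_3) = ln(4.281e-03/3.147e-02)/ln(3.147e-02/1.365e-01) = ln(0.136034)/ln(0.230549) ≈ 1.3595.
Then ε_6 ≈ ε_5·(ε_5/ε_4)^p = 4.281e-03·(0.136034)^1.3595 = 4.281e-03·0.0664039 ≈ 0.0002843.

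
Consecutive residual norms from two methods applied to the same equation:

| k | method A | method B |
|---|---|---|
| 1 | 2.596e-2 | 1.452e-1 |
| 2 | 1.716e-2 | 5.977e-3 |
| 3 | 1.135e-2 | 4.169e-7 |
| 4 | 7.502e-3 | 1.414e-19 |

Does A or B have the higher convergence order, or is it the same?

Method A: p ≈ ln(7.502e-3/1.135e-2)/ln(1.135e-2/1.716e-2) ≈ 1.00.
Method B: p ≈ ln(1.414e-19/4.169e-7)/ln(4.169e-7/5.977e-3) ≈ 3.00.
Method B has the higher order (≈3.0 vs ≈1.0).

B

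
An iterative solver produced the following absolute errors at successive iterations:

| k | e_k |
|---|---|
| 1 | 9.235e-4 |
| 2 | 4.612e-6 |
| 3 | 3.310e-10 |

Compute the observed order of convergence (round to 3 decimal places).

p ≈ ln(e_3/e_2) / ln(e_2/e_1)
  = ln(3.310e-10/4.612e-6) / ln(4.612e-6/9.235e-4)
  = ln(7.17693e-05) / ln(0.00499404)
  = -9.542054 / -5.299510 ≈ 1.800554

1.801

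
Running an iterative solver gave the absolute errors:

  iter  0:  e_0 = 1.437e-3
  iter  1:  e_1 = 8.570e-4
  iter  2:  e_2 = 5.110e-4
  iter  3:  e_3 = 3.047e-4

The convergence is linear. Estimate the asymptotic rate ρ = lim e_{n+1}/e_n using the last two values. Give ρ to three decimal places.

ρ ≈ e_3/e_2 = 3.047e-4/5.110e-4 = 0.59628

0.596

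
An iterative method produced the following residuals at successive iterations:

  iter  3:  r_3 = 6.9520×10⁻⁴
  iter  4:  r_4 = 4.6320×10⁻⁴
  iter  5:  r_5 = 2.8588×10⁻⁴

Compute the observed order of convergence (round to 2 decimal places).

1.19

p ≈ ln(r_5/r_4) / ln(r_4/r_3)
  = ln(2.8588×10⁻⁴/4.6320×10⁻⁴) / ln(4.6320×10⁻⁴/6.9520×10⁻⁴)
  = ln(0.617185) / ln(0.666283)
  = -0.48259 / -0.40604 ≈ 1.18853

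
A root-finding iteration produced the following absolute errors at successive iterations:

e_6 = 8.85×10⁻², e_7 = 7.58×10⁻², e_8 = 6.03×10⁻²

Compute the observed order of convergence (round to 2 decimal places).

1.48

p ≈ ln(e_8/e_7) / ln(e_7/e_6)
  = ln(6.03×10⁻²/7.58×10⁻²) / ln(7.58×10⁻²/8.85×10⁻²)
  = ln(0.795515) / ln(0.856497)
  = -0.22877 / -0.15490 ≈ 1.47689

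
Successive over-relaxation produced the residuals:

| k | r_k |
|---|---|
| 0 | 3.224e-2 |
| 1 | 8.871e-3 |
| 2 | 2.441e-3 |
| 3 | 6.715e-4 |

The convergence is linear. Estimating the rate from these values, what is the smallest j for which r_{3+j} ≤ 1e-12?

16

Rate ρ ≈ r_3/r_2 = 6.715e-4/2.441e-3 = 0.2751.
After j more steps, r_{3+j} ≈ 6.715e-4·ρ^j; need ρ^j ≤ 1e-12/6.715e-4 = 1.4892e-09.
j ≥ ln(1.4892e-09)/ln(0.2751) = -20.3250/-1.29062 = 15.748.
So 16 more iterations are needed.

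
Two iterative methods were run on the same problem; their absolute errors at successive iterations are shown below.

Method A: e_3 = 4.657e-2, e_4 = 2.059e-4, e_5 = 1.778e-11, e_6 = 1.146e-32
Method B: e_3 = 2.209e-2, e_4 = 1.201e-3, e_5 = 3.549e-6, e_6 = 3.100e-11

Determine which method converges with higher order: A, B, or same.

A

Method A: p ≈ ln(1.146e-32/1.778e-11)/ln(1.778e-11/2.059e-4) ≈ 3.00.
Method B: p ≈ ln(3.100e-11/3.549e-6)/ln(3.549e-6/1.201e-3) ≈ 2.00.
Method A has the higher order (≈3.0 vs ≈2.0).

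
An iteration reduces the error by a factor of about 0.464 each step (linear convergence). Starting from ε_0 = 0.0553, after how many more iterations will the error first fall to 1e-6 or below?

15

After k steps, ε_k ≈ 0.0553·0.464^k.
Need 0.464^k ≤ 1e-6/0.0553 = 1.80832e-05.
k ≥ ln(1.80832e-05)/ln(0.464) = -10.9205/-0.76787 = 14.222.
Smallest integer k = 15.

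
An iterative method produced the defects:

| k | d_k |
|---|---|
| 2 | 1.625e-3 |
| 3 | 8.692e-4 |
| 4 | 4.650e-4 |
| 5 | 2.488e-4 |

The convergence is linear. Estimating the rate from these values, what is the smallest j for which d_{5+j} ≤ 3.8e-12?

29

Rate ρ ≈ d_5/d_4 = 2.488e-4/4.650e-4 = 0.5351.
After j more steps, d_{5+j} ≈ 2.488e-4·ρ^j; need ρ^j ≤ 3.8e-12/2.488e-4 = 1.52733e-08.
j ≥ ln(1.52733e-08)/ln(0.5351) = -17.9972/-0.62530 = 28.782.
So 29 more iterations are needed.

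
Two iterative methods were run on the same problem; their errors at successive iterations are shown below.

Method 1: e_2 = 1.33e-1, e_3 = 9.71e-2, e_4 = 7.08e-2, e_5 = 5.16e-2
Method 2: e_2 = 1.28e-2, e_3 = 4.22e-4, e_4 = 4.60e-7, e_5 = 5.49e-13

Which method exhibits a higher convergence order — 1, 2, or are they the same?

2

Method 1: p ≈ ln(5.16e-2/7.08e-2)/ln(7.08e-2/9.71e-2) ≈ 1.00.
Method 2: p ≈ ln(5.49e-13/4.60e-7)/ln(4.60e-7/4.22e-4) ≈ 2.00.
Method 2 has the higher order (≈2.0 vs ≈1.0).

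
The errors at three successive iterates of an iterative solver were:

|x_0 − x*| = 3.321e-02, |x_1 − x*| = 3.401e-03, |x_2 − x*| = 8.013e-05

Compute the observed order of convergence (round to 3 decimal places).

1.645

p ≈ ln(|x_2 − x*|/|x_1 − x*|) / ln(|x_1 − x*|/|x_0 − x*|)
  = ln(8.013e-05/3.401e-03) / ln(3.401e-03/3.321e-02)
  = ln(0.0235607) / ln(0.102409)
  = -3.748175 / -2.278781 ≈ 1.644816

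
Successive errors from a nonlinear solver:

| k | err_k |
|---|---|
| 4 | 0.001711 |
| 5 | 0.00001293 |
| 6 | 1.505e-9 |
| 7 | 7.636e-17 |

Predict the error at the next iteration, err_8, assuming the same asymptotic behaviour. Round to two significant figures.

2.3e-30

First estimate the order: p ≈ ln(err_7/err_6) / ln(err_6/err_5) = ln(7.636e-17/1.505e-9)/ln(1.505e-9/0.00001293) = ln(5.07375e-08)/ln(0.000116396) ≈ 1.8542.
Then err_8 ≈ err_7·(err_7/err_6)^p = 7.636e-17·(5.07375e-08)^1.8542 = 7.636e-17·2.98003e-14 ≈ 2.276e-30.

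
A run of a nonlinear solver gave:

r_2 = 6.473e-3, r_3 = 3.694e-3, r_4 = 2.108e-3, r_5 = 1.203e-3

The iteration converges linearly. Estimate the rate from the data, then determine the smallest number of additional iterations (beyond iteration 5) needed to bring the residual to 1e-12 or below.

38

Rate ρ ≈ r_5/r_4 = 1.203e-3/2.108e-3 = 0.5707.
After j more steps, r_{5+j} ≈ 1.203e-3·ρ^j; need ρ^j ≤ 1e-12/1.203e-3 = 8.31255e-10.
j ≥ ln(8.31255e-10)/ln(0.5707) = -20.9081/-0.56089 = 37.277.
So 38 more iterations are needed.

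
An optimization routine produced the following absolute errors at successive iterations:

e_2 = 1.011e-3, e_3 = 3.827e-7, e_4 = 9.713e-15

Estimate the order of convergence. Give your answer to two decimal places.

2.22

p ≈ ln(e_4/e_3) / ln(e_3/e_2)
  = ln(9.713e-15/3.827e-7) / ln(3.827e-7/1.011e-3)
  = ln(2.53802e-08) / ln(0.000378536)
  = -17.48930 / -7.87920 ≈ 2.21968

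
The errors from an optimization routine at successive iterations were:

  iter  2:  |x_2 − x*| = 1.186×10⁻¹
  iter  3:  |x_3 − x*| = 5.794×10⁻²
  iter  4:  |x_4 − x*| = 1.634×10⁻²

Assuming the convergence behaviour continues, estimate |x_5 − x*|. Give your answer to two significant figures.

First estimate the order: p ≈ ln(|x_4 − x*|/|x_3 − x*|) / ln(|x_3 − x*|/|x_2 − x*|) = ln(1.634×10⁻²/5.794×10⁻²)/ln(5.794×10⁻²/1.186×10⁻¹) = ln(0.282016)/ln(0.488533) ≈ 1.7670.
Then |x_5 − x*| ≈ |x_4 − x*|·(|x_4 − x*|/|x_3 − x*|)^p = 1.634×10⁻²·(0.282016)^1.7670 = 1.634×10⁻²·0.106815 ≈ 0.001745.

1.7e-3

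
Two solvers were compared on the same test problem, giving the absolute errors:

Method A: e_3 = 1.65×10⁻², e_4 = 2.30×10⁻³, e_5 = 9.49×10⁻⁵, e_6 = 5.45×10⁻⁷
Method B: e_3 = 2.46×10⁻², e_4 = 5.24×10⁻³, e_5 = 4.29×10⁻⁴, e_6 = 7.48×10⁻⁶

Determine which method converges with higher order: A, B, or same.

same

Method A: p ≈ ln(5.45×10⁻⁷/9.49×10⁻⁵)/ln(9.49×10⁻⁵/2.30×10⁻³) ≈ 1.62.
Method B: p ≈ ln(7.48×10⁻⁶/4.29×10⁻⁴)/ln(4.29×10⁻⁴/5.24×10⁻³) ≈ 1.62.
Both orders ≈ 1.6 — effectively the same.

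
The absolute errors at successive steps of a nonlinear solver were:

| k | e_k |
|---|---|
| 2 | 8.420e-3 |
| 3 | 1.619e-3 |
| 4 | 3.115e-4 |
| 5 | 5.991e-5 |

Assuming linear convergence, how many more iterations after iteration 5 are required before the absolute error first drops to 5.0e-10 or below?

8

Rate ρ ≈ e_5/e_4 = 5.991e-5/3.115e-4 = 0.1923.
After j more steps, e_{5+j} ≈ 5.991e-5·ρ^j; need ρ^j ≤ 5.0e-10/5.991e-5 = 8.34585e-06.
j ≥ ln(8.34585e-06)/ln(0.1923) = -11.6937/-1.64870 = 7.093.
So 8 more iterations are needed.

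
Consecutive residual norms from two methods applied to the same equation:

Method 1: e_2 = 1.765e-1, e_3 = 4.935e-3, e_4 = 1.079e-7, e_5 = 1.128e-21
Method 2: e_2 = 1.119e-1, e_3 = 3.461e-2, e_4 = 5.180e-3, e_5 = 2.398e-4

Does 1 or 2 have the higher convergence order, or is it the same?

Method 1: p ≈ ln(1.128e-21/1.079e-7)/ln(1.079e-7/4.935e-3) ≈ 3.00.
Method 2: p ≈ ln(2.398e-4/5.180e-3)/ln(5.180e-3/3.461e-2) ≈ 1.62.
Method 1 has the higher order (≈3.0 vs ≈1.6).

1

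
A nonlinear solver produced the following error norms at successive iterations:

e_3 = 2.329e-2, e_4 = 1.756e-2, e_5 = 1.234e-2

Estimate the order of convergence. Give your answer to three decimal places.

1.249

p ≈ ln(e_5/e_4) / ln(e_4/e_3)
  = ln(1.234e-2/1.756e-2) / ln(1.756e-2/2.329e-2)
  = ln(0.702733) / ln(0.753972)
  = -0.352778 / -0.282400 ≈ 1.249214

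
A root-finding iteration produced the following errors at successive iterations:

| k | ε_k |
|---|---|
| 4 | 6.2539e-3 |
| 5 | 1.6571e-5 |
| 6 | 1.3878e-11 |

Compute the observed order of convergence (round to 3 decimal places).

2.358

p ≈ ln(ε_6/ε_5) / ln(ε_5/ε_4)
  = ln(1.3878e-11/1.6571e-5) / ln(1.6571e-5/6.2539e-3)
  = ln(8.37487e-07) / ln(0.00264971)
  = -13.992860 / -5.933305 ≈ 2.358358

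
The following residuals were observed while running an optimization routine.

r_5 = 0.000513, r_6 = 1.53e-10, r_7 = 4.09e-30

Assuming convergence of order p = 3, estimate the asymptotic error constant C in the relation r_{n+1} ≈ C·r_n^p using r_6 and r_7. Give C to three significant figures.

C ≈ r_7 / r_6^3
  = 4.09e-30 / (1.53e-10)^3
  = 4.09e-30 / 3.58158e-30 ≈ 1.142

1.14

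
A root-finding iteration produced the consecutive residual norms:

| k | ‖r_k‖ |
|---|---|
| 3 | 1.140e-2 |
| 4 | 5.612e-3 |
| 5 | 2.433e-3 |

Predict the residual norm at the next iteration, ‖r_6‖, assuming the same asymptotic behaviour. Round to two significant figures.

9.1e-4

First estimate the order: p ≈ ln(‖r_5‖/‖r_4‖) / ln(‖r_4‖/‖r_3‖) = ln(2.433e-3/5.612e-3)/ln(5.612e-3/1.140e-2) = ln(0.433535)/ln(0.492281) ≈ 1.1793.
Then ‖r_6‖ ≈ ‖r_5‖·(‖r_5‖/‖r_4‖)^p = 2.433e-3·(0.433535)^1.1793 = 2.433e-3·0.373201 ≈ 0.000908.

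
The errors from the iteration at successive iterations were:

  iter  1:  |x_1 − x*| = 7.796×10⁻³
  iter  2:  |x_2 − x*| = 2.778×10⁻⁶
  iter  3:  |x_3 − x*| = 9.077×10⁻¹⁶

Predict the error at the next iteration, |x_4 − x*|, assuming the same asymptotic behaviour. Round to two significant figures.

7.3e-42

First estimate the order: p ≈ ln(|x_3 − x*|/|x_2 − x*|) / ln(|x_2 − x*|/|x_1 − x*|) = ln(9.077×10⁻¹⁶/2.778×10⁻⁶)/ln(2.778×10⁻⁶/7.796×10⁻³) = ln(3.26746e-10)/ln(0.000356337) ≈ 2.7510.
Then |x_4 − x*| ≈ |x_3 − x*|·(|x_3 − x*|/|x_2 − x*|)^p = 9.077×10⁻¹⁶·(3.26746e-10)^2.7510 = 9.077×10⁻¹⁶·8.02772e-27 ≈ 7.287e-42.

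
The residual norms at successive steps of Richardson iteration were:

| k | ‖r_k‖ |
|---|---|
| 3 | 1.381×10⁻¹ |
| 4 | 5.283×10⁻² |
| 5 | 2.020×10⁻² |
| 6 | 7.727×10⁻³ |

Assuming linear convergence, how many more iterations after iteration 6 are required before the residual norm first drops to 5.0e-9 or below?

Rate ρ ≈ ‖r_6‖/‖r_5‖ = 7.727×10⁻³/2.020×10⁻² = 0.3825.
After j more steps, ‖r_{6+j}‖ ≈ 7.727×10⁻³·ρ^j; need ρ^j ≤ 5.0e-9/7.727×10⁻³ = 6.47082e-07.
j ≥ ln(6.47082e-07)/ln(0.3825) = -14.2508/-0.96103 = 14.829.
So 15 more iterations are needed.

15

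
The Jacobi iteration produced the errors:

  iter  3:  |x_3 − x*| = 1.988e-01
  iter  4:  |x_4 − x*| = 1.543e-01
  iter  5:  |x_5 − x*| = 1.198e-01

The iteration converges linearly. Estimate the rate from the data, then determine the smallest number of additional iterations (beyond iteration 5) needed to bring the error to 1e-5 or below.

38

Rate ρ ≈ |x_5 − x*|/|x_4 − x*| = 1.198e-01/1.543e-01 = 0.7764.
After j more steps, |x_{5+j} − x*| ≈ 1.198e-01·ρ^j; need ρ^j ≤ 1e-5/1.198e-01 = 8.34725e-05.
j ≥ ln(8.34725e-05)/ln(0.7764) = -9.3910/-0.25309 = 37.105.
So 38 more iterations are needed.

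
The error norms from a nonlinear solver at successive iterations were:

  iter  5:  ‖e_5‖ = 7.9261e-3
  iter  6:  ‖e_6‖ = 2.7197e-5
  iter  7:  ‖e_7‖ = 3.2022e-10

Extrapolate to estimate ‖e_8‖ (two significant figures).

4.4e-20

First estimate the order: p ≈ ln(‖e_7‖/‖e_6‖) / ln(‖e_6‖/‖e_5‖) = ln(3.2022e-10/2.7197e-5)/ln(2.7197e-5/7.9261e-3) = ln(1.17741e-05)/ln(0.00343132) ≈ 2.0000.
Then ‖e_8‖ ≈ ‖e_7‖·(‖e_7‖/‖e_6‖)^p = 3.2022e-10·(1.17741e-05)^2.0000 = 3.2022e-10·1.38629e-10 ≈ 4.439e-20.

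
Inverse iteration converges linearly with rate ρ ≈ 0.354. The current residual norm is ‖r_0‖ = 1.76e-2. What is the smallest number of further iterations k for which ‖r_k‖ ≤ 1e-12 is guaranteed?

After k steps, ‖r_k‖ ≈ 1.76e-2·0.354^k.
Need 0.354^k ≤ 1e-12/1.76e-2 = 5.68182e-11.
k ≥ ln(5.68182e-11)/ln(0.354) = -23.5912/-1.03846 = 22.717.
Smallest integer k = 23.

23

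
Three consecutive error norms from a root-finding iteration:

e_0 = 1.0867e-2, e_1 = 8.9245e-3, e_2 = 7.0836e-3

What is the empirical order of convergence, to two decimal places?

p ≈ ln(e_2/e_1) / ln(e_1/e_0)
  = ln(7.0836e-3/8.9245e-3) / ln(8.9245e-3/1.0867e-2)
  = ln(0.793725) / ln(0.821248)
  = -0.23102 / -0.19693 ≈ 1.17311

1.17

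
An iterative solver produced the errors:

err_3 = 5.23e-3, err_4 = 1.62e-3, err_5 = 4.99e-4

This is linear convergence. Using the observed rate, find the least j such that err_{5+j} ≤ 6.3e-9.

10

Rate ρ ≈ err_5/err_4 = 4.99e-4/1.62e-3 = 0.3080.
After j more steps, err_{5+j} ≈ 4.99e-4·ρ^j; need ρ^j ≤ 6.3e-9/4.99e-4 = 1.26253e-05.
j ≥ ln(1.26253e-05)/ln(0.3080) = -11.2798/-1.17766 = 9.578.
So 10 more iterations are needed.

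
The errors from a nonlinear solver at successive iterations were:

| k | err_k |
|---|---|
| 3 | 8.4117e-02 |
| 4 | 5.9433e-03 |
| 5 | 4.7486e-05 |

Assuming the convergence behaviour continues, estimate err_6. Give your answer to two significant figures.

7.1e-9

First estimate the order: p ≈ ln(err_5/err_4) / ln(err_4/err_3) = ln(4.7486e-05/5.9433e-03)/ln(5.9433e-03/8.4117e-02) = ln(0.00798984)/ln(0.0706552) ≈ 1.8225.
Then err_6 ≈ err_5·(err_5/err_4)^p = 4.7486e-05·(0.00798984)^1.8225 = 4.7486e-05·0.000150444 ≈ 7.144e-09.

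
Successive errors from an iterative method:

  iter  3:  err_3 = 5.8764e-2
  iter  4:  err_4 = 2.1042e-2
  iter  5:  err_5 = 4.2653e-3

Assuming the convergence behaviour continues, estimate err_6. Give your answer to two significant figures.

3.6e-4

First estimate the order: p ≈ ln(err_5/err_4) / ln(err_4/err_3) = ln(4.2653e-3/2.1042e-2)/ln(2.1042e-2/5.8764e-2) = ln(0.202704)/ln(0.358076) ≈ 1.5540.
Then err_6 ≈ err_5·(err_5/err_4)^p = 4.2653e-3·(0.202704)^1.5540 = 4.2653e-3·0.0837267 ≈ 0.0003571.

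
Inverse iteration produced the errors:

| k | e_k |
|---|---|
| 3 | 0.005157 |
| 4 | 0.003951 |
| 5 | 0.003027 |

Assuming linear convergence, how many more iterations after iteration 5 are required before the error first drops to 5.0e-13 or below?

85

Rate ρ ≈ e_5/e_4 = 0.003027/0.003951 = 0.7661.
After j more steps, e_{5+j} ≈ 0.003027·ρ^j; need ρ^j ≤ 5.0e-13/0.003027 = 1.6518e-10.
j ≥ ln(1.6518e-10)/ln(0.7661) = -22.5240/-0.26644 = 84.537.
So 85 more iterations are needed.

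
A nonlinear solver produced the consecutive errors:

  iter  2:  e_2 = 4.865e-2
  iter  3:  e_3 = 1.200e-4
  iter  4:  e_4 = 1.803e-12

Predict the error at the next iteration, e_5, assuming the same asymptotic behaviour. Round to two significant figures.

First estimate the order: p ≈ ln(e_4/e_3) / ln(e_3/e_2) = ln(1.803e-12/1.200e-4)/ln(1.200e-4/4.865e-2) = ln(1.5025e-08)/ln(0.0024666) ≈ 2.9998.
Then e_5 ≈ e_4·(e_4/e_3)^p = 1.803e-12·(1.5025e-08)^2.9998 = 1.803e-12·3.40415e-24 ≈ 6.138e-36.

6.1e-36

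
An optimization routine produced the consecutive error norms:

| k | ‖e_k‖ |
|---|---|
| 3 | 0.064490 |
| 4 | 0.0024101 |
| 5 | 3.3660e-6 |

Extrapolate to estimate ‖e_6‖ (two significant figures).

6.6e-12

First estimate the order: p ≈ ln(‖e_5‖/‖e_4‖) / ln(‖e_4‖/‖e_3‖) = ln(3.3660e-6/0.0024101)/ln(0.0024101/0.064490) = ln(0.00139662)/ln(0.0373717) ≈ 2.0000.
Then ‖e_6‖ ≈ ‖e_5‖·(‖e_5‖/‖e_4‖)^p = 3.3660e-6·(0.00139662)^2.0000 = 3.3660e-6·1.95055e-06 ≈ 6.566e-12.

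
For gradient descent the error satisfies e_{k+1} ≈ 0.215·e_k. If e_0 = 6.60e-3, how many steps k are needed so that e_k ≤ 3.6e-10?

After k steps, e_k ≈ 6.60e-3·0.215^k.
Need 0.215^k ≤ 3.6e-10/6.60e-3 = 5.45455e-08.
k ≥ ln(5.45455e-08)/ln(0.215) = -16.7242/-1.53712 = 10.880.
Smallest integer k = 11.

11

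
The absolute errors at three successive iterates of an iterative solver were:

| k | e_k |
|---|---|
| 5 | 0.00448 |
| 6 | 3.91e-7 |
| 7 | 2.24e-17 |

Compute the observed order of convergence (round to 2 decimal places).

p ≈ ln(e_7/e_6) / ln(e_6/e_5)
  = ln(2.24e-17/3.91e-7) / ln(3.91e-7/0.00448)
  = ln(5.7289e-11) / ln(8.72768e-05)
  = -23.58291 / -9.34643 ≈ 2.52320

2.52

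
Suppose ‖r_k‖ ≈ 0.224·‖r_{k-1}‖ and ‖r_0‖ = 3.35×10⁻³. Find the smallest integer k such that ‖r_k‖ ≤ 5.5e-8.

8

After k steps, ‖r_k‖ ≈ 3.35×10⁻³·0.224^k.
Need 0.224^k ≤ 5.5e-8/3.35×10⁻³ = 1.64179e-05.
k ≥ ln(1.64179e-05)/ln(0.224) = -11.0171/-1.49611 = 7.364.
Smallest integer k = 8.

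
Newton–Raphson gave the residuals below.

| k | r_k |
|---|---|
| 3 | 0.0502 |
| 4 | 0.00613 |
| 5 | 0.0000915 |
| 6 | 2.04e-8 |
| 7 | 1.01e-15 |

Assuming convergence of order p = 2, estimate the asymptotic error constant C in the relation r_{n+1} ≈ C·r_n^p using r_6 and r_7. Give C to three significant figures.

C ≈ r_7 / r_6^2
  = 1.01e-15 / (2.04e-8)^2
  = 1.01e-15 / 4.1616e-16 ≈ 2.427

2.43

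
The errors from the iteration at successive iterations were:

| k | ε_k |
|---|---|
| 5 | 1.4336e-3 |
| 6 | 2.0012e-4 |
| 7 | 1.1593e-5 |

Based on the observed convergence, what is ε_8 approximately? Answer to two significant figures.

First estimate the order: p ≈ ln(ε_7/ε_6) / ln(ε_6/ε_5) = ln(1.1593e-5/2.0012e-4)/ln(2.0012e-4/1.4336e-3) = ln(0.0579302)/ln(0.139593) ≈ 1.4467.
Then ε_8 ≈ ε_7·(ε_7/ε_6)^p = 1.1593e-5·(0.0579302)^1.4467 = 1.1593e-5·0.0162291 ≈ 1.881e-07.

1.9e-7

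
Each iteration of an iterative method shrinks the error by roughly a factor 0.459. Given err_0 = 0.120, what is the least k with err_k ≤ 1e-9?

24

After k steps, err_k ≈ 0.120·0.459^k.
Need 0.459^k ≤ 1e-9/0.120 = 8.33333e-09.
k ≥ ln(8.33333e-09)/ln(0.459) = -18.6030/-0.77871 = 23.890.
Smallest integer k = 24.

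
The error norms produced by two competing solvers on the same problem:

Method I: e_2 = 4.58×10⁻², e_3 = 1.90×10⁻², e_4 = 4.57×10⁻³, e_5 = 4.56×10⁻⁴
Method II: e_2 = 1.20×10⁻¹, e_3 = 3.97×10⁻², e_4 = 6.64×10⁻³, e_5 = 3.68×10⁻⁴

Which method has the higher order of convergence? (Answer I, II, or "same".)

same

Method I: p ≈ ln(4.56×10⁻⁴/4.57×10⁻³)/ln(4.57×10⁻³/1.90×10⁻²) ≈ 1.62.
Method II: p ≈ ln(3.68×10⁻⁴/6.64×10⁻³)/ln(6.64×10⁻³/3.97×10⁻²) ≈ 1.62.
Both orders ≈ 1.6 — effectively the same.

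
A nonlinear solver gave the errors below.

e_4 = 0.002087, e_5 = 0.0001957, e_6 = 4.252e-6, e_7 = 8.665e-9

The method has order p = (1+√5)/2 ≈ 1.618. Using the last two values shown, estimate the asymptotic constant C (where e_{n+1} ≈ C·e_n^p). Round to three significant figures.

C ≈ e_7 / e_6^1.618
  = 8.665e-9 / (4.252e-6)^1.618
  = 8.665e-9 / 2.03734e-09 ≈ 4.2531

4.25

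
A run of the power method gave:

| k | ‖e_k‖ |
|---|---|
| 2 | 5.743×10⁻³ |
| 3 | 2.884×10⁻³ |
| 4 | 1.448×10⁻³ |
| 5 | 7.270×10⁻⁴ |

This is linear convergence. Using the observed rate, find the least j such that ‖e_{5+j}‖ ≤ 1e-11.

27

Rate ρ ≈ ‖e_5‖/‖e_4‖ = 7.270×10⁻⁴/1.448×10⁻³ = 0.5021.
After j more steps, ‖e_{5+j}‖ ≈ 7.270×10⁻⁴·ρ^j; need ρ^j ≤ 1e-11/7.270×10⁻⁴ = 1.37552e-08.
j ≥ ln(1.37552e-08)/ln(0.5021) = -18.1018/-0.68896 = 26.274.
So 27 more iterations are needed.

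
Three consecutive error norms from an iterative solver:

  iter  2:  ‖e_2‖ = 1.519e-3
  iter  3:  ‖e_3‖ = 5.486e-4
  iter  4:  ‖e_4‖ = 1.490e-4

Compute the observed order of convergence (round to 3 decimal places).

1.280

p ≈ ln(‖e_4‖/‖e_3‖) / ln(‖e_3‖/‖e_2‖)
  = ln(1.490e-4/5.486e-4) / ln(5.486e-4/1.519e-3)
  = ln(0.2716) / ln(0.361159)
  = -1.303425 / -1.018437 ≈ 1.279829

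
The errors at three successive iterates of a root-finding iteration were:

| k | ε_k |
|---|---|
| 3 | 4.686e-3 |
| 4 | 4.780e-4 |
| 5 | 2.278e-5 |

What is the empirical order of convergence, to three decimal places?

p ≈ ln(ε_5/ε_4) / ln(ε_4/ε_3)
  = ln(2.278e-5/4.780e-4) / ln(4.780e-4/4.686e-3)
  = ln(0.0476569) / ln(0.102006)
  = -3.043728 / -2.282724 ≈ 1.333375

1.333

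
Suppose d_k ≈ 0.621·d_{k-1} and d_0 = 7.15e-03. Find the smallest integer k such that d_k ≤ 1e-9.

After k steps, d_k ≈ 7.15e-03·0.621^k.
Need 0.621^k ≤ 1e-9/7.15e-03 = 1.3986e-07.
k ≥ ln(1.3986e-07)/ln(0.621) = -15.7826/-0.47642 = 33.127.
Smallest integer k = 34.

34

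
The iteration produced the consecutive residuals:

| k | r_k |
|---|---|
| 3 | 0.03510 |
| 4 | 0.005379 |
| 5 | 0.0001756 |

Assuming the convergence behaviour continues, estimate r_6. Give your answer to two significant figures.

3.4e-7

First estimate the order: p ≈ ln(r_5/r_4) / ln(r_4/r_3) = ln(0.0001756/0.005379)/ln(0.005379/0.03510) = ln(0.0326455)/ln(0.153248) ≈ 1.8244.
Then r_6 ≈ r_5·(r_5/r_4)^p = 0.0001756·(0.0326455)^1.8244 = 0.0001756·0.00194366 ≈ 3.413e-07.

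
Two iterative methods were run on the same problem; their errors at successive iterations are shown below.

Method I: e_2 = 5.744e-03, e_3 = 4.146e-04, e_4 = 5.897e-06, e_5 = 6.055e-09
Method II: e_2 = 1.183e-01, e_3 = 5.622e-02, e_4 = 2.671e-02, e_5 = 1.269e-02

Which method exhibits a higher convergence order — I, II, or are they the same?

I

Method I: p ≈ ln(6.055e-09/5.897e-06)/ln(5.897e-06/4.146e-04) ≈ 1.62.
Method II: p ≈ ln(1.269e-02/2.671e-02)/ln(2.671e-02/5.622e-02) ≈ 1.00.
Method I has the higher order (≈1.6 vs ≈1.0).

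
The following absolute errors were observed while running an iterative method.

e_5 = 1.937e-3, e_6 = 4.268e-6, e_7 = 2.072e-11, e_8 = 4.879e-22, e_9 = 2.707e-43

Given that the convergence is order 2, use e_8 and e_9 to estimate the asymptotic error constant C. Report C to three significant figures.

C ≈ e_9 / e_8^2
  = 2.707e-43 / (4.879e-22)^2
  = 2.707e-43 / 2.38046e-43 ≈ 1.1372

1.14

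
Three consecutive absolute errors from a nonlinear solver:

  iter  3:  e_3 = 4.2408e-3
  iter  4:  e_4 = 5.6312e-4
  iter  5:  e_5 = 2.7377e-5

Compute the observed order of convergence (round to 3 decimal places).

1.498

p ≈ ln(e_5/e_4) / ln(e_4/e_3)
  = ln(2.7377e-5/5.6312e-4) / ln(5.6312e-4/4.2408e-3)
  = ln(0.0486166) / ln(0.132786)
  = -3.023790 / -2.019016 ≈ 1.497655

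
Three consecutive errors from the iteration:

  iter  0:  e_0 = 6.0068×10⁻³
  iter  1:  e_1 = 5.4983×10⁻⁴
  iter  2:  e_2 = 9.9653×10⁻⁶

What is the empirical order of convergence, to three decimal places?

1.677

p ≈ ln(e_2/e_1) / ln(e_1/e_0)
  = ln(9.9653×10⁻⁶/5.4983×10⁻⁴) / ln(5.4983×10⁻⁴/6.0068×10⁻³)
  = ln(0.0181243) / ln(0.0915346)
  = -4.010502 / -2.391038 ≈ 1.677306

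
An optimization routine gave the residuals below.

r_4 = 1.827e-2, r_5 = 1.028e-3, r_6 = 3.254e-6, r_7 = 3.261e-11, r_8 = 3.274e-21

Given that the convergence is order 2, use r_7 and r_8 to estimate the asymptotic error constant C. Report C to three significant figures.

C ≈ r_8 / r_7^2
  = 3.274e-21 / (3.261e-11)^2
  = 3.274e-21 / 1.06341e-21 ≈ 3.0788

3.08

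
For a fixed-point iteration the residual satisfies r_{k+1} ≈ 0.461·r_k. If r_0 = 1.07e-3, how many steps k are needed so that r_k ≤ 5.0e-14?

31

After k steps, r_k ≈ 1.07e-3·0.461^k.
Need 0.461^k ≤ 5.0e-14/1.07e-3 = 4.6729e-11.
k ≥ ln(4.6729e-11)/ln(0.461) = -23.7867/-0.77436 = 30.718.
Smallest integer k = 31.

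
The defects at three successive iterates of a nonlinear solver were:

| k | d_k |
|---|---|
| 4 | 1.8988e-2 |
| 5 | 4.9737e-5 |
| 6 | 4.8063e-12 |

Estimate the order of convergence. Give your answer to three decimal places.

p ≈ ln(d_6/d_5) / ln(d_5/d_4)
  = ln(4.8063e-12/4.9737e-5) / ln(4.9737e-5/1.8988e-2)
  = ln(9.66343e-08) / ln(0.00261939)
  = -16.152332 / -5.944814 ≈ 2.717046

2.717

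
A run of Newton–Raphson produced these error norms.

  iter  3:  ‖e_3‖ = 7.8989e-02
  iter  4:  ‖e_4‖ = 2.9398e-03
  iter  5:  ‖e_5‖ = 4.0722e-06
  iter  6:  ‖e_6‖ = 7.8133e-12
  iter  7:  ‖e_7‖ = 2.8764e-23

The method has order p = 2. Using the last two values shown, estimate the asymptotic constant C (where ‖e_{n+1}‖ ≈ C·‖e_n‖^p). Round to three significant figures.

0.471

C ≈ ‖e_7‖ / ‖e_6‖^2
  = 2.8764e-23 / (7.8133e-12)^2
  = 2.8764e-23 / 6.10477e-23 ≈ 0.47117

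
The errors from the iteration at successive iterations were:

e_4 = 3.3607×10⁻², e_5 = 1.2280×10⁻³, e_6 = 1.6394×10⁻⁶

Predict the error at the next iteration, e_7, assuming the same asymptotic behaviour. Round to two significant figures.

2.9e-12

First estimate the order: p ≈ ln(e_6/e_5) / ln(e_5/e_4) = ln(1.6394×10⁻⁶/1.2280×10⁻³)/ln(1.2280×10⁻³/3.3607×10⁻²) = ln(0.00133502)/ln(0.03654) ≈ 2.0000.
Then e_7 ≈ e_6·(e_6/e_5)^p = 1.6394×10⁻⁶·(0.00133502)^2.0000 = 1.6394×10⁻⁶·1.78228e-06 ≈ 2.922e-12.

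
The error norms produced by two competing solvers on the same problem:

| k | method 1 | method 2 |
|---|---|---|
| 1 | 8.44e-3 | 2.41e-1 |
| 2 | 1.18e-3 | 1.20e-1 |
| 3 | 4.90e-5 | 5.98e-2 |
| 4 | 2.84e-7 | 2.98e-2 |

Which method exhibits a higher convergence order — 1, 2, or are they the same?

Method 1: p ≈ ln(2.84e-7/4.90e-5)/ln(4.90e-5/1.18e-3) ≈ 1.62.
Method 2: p ≈ ln(2.98e-2/5.98e-2)/ln(5.98e-2/1.20e-1) ≈ 1.00.
Method 1 has the higher order (≈1.6 vs ≈1.0).

1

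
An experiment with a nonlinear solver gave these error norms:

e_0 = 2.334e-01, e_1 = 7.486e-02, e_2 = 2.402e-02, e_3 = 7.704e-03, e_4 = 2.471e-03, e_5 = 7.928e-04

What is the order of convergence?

Consecutive ratios: e_5/e_4 = 7.928e-04/2.471e-03 = 0.320842, e_4/e_3 = 2.471e-03/7.704e-03 = 0.320742.
p ≈ ln(0.320842)/ln(0.320742) = -1.1368/-1.1371 ≈ 1.00.
So the convergence is linear (order 1).

1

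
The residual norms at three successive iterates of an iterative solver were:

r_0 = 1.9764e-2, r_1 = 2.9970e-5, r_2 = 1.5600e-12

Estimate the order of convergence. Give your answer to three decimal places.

p ≈ ln(r_2/r_1) / ln(r_1/r_0)
  = ln(1.5600e-12/2.9970e-5) / ln(2.9970e-5/1.9764e-2)
  = ln(5.20521e-08) / ln(0.00151639)
  = -16.771021 / -6.491423 ≈ 2.583566

2.584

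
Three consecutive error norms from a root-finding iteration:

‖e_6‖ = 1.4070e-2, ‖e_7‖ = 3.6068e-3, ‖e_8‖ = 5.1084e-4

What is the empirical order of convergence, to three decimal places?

p ≈ ln(‖e_8‖/‖e_7‖) / ln(‖e_7‖/‖e_6‖)
  = ln(5.1084e-4/3.6068e-3) / ln(3.6068e-3/1.4070e-2)
  = ln(0.141632) / ln(0.256347)
  = -1.954523 / -1.361223 ≈ 1.435858

1.436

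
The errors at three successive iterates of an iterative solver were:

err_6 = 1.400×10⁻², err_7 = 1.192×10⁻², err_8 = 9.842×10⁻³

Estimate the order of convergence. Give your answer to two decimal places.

p ≈ ln(err_8/err_7) / ln(err_7/err_6)
  = ln(9.842×10⁻³/1.192×10⁻²) / ln(1.192×10⁻²/1.400×10⁻²)
  = ln(0.825671) / ln(0.851429)
  = -0.19156 / -0.16084 ≈ 1.19100

1.19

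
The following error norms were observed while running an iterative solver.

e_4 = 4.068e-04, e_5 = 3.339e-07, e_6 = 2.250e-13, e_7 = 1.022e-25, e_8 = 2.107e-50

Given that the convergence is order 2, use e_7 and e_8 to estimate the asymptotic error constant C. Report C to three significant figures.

C ≈ e_8 / e_7^2
  = 2.107e-50 / (1.022e-25)^2
  = 2.107e-50 / 1.04448e-50 ≈ 2.0173

2.02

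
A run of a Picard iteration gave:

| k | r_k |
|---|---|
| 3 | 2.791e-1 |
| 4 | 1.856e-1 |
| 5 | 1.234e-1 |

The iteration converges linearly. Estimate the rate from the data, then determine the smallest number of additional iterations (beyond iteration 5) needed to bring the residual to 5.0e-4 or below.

Rate ρ ≈ r_5/r_4 = 1.234e-1/1.856e-1 = 0.6649.
After j more steps, r_{5+j} ≈ 1.234e-1·ρ^j; need ρ^j ≤ 5.0e-4/1.234e-1 = 0.00405186.
j ≥ ln(0.00405186)/ln(0.6649) = -5.5086/-0.40812 = 13.498.
So 14 more iterations are needed.

14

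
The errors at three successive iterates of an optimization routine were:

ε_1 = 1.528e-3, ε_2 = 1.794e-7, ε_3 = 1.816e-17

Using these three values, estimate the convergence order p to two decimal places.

2.54

p ≈ ln(ε_3/ε_2) / ln(ε_2/ε_1)
  = ln(1.816e-17/1.794e-7) / ln(1.794e-7/1.528e-3)
  = ln(1.01226e-10) / ln(0.000117408)
  = -23.01367 / -9.04986 ≈ 2.54299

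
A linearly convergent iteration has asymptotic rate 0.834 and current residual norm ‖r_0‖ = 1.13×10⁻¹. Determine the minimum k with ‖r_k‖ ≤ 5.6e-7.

After k steps, ‖r_k‖ ≈ 1.13×10⁻¹·0.834^k.
Need 0.834^k ≤ 5.6e-7/1.13×10⁻¹ = 4.95575e-06.
k ≥ ln(4.95575e-06)/ln(0.834) = -12.2150/-0.18152 = 67.293.
Smallest integer k = 68.

68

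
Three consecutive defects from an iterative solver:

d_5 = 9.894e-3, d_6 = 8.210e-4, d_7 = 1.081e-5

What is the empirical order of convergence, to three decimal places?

1.740

p ≈ ln(d_7/d_6) / ln(d_6/d_5)
  = ln(1.081e-5/8.210e-4) / ln(8.210e-4/9.894e-3)
  = ln(0.0131669) / ln(0.0829796)
  = -4.330049 / -2.489160 ≈ 1.739562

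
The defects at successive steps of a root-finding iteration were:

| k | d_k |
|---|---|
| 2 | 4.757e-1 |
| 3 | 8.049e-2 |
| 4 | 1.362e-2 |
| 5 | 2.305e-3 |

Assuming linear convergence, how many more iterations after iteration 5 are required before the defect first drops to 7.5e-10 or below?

Rate ρ ≈ d_5/d_4 = 2.305e-3/1.362e-2 = 0.1692.
After j more steps, d_{5+j} ≈ 2.305e-3·ρ^j; need ρ^j ≤ 7.5e-10/2.305e-3 = 3.2538e-07.
j ≥ ln(3.2538e-07)/ln(0.1692) = -14.9383/-1.77667 = 8.408.
So 9 more iterations are needed.

9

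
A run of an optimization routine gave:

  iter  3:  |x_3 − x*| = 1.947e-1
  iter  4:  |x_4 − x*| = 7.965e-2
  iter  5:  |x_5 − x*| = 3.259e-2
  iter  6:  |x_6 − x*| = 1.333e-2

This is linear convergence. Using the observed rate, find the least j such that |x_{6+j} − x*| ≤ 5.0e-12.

Rate ρ ≈ |x_6 − x*|/|x_5 − x*| = 1.333e-2/3.259e-2 = 0.4090.
After j more steps, |x_{6+j} − x*| ≈ 1.333e-2·ρ^j; need ρ^j ≤ 5.0e-12/1.333e-2 = 3.75094e-10.
j ≥ ln(3.75094e-10)/ln(0.4090) = -21.7038/-0.89404 = 24.276.
So 25 more iterations are needed.

25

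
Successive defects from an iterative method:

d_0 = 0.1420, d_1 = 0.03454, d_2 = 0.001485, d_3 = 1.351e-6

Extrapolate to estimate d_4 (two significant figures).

First estimate the order: p ≈ ln(d_3/d_2) / ln(d_2/d_1) = ln(1.351e-6/0.001485)/ln(0.001485/0.03454) = ln(0.000909764)/ln(0.0429936) ≈ 2.2253.
Then d_4 ≈ d_3·(d_3/d_2)^p = 1.351e-6·(0.000909764)^2.2253 = 1.351e-6·1.70885e-07 ≈ 2.309e-13.

2.3e-13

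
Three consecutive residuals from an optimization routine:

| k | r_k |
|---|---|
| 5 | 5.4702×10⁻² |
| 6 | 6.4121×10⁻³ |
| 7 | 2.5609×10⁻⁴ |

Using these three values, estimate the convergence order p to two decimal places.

p ≈ ln(r_7/r_6) / ln(r_6/r_5)
  = ln(2.5609×10⁻⁴/6.4121×10⁻³) / ln(6.4121×10⁻³/5.4702×10⁻²)
  = ln(0.0399386) / ln(0.117219)
  = -3.22041 / -2.14371 ≈ 1.50226

1.50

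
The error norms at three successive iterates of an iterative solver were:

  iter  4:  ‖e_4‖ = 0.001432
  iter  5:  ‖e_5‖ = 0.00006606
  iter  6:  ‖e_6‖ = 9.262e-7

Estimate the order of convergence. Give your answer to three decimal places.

p ≈ ln(‖e_6‖/‖e_5‖) / ln(‖e_5‖/‖e_4‖)
  = ln(9.262e-7/0.00006606) / ln(0.00006606/0.001432)
  = ln(0.0140206) / ln(0.0461313)
  = -4.267228 / -3.076264 ≈ 1.387146

1.387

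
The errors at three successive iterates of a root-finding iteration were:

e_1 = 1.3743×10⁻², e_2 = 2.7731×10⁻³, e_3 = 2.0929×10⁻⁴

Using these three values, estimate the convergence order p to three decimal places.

p ≈ ln(e_3/e_2) / ln(e_2/e_1)
  = ln(2.0929×10⁻⁴/2.7731×10⁻³) / ln(2.7731×10⁻³/1.3743×10⁻²)
  = ln(0.0754715) / ln(0.201783)
  = -2.584000 / -1.600562 ≈ 1.614433

1.614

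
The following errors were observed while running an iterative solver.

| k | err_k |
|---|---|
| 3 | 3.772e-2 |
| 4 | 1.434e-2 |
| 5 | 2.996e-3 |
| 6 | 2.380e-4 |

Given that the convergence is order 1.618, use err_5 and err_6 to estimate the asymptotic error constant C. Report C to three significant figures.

2.88

C ≈ err_6 / err_5^1.618
  = 2.380e-4 / (2.996e-3)^1.618
  = 2.380e-4 / 8.26123e-05 ≈ 2.8809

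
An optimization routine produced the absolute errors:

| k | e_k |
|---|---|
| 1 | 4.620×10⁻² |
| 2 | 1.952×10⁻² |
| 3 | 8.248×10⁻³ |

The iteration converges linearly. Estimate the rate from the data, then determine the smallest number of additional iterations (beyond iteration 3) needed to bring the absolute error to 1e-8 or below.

16

Rate ρ ≈ e_3/e_2 = 8.248×10⁻³/1.952×10⁻² = 0.4225.
After j more steps, e_{3+j} ≈ 8.248×10⁻³·ρ^j; need ρ^j ≤ 1e-8/8.248×10⁻³ = 1.21242e-06.
j ≥ ln(1.21242e-06)/ln(0.4225) = -13.6229/-0.86157 = 15.812.
So 16 more iterations are needed.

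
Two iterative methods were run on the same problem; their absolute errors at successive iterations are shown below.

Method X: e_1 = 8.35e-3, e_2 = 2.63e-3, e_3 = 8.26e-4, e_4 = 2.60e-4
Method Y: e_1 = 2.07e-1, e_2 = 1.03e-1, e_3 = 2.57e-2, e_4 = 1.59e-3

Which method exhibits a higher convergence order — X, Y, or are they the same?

Method X: p ≈ ln(2.60e-4/8.26e-4)/ln(8.26e-4/2.63e-3) ≈ 1.00.
Method Y: p ≈ ln(1.59e-3/2.57e-2)/ln(2.57e-2/1.03e-1) ≈ 2.00.
Method Y has the higher order (≈2.0 vs ≈1.0).

Y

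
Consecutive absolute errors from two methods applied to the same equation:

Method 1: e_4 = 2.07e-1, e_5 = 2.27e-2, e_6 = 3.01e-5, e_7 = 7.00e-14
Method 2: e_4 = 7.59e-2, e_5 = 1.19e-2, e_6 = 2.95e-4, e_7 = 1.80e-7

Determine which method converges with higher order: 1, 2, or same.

Method 1: p ≈ ln(7.00e-14/3.01e-5)/ln(3.01e-5/2.27e-2) ≈ 3.00.
Method 2: p ≈ ln(1.80e-7/2.95e-4)/ln(2.95e-4/1.19e-2) ≈ 2.00.
Method 1 has the higher order (≈3.0 vs ≈2.0).

1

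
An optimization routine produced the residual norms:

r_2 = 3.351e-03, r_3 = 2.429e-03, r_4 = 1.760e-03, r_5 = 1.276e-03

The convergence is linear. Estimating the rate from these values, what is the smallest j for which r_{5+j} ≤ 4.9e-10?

Rate ρ ≈ r_5/r_4 = 1.276e-03/1.760e-03 = 0.7250.
After j more steps, r_{5+j} ≈ 1.276e-03·ρ^j; need ρ^j ≤ 4.9e-10/1.276e-03 = 3.84013e-07.
j ≥ ln(3.84013e-07)/ln(0.7250) = -14.7726/-0.32158 = 45.938.
So 46 more iterations are needed.

46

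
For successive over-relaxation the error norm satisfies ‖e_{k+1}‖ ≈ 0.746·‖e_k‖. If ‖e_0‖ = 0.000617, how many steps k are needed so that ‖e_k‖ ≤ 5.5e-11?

After k steps, ‖e_k‖ ≈ 0.000617·0.746^k.
Need 0.746^k ≤ 5.5e-11/0.000617 = 8.9141e-08.
k ≥ ln(8.9141e-08)/ln(0.746) = -16.2330/-0.29303 = 55.397.
Smallest integer k = 56.

56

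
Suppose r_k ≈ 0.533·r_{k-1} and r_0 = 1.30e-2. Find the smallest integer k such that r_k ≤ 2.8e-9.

25

After k steps, r_k ≈ 1.30e-2·0.533^k.
Need 0.533^k ≤ 2.8e-9/1.30e-2 = 2.15385e-07.
k ≥ ln(2.15385e-07)/ln(0.533) = -15.3508/-0.62923 = 24.396.
Smallest integer k = 25.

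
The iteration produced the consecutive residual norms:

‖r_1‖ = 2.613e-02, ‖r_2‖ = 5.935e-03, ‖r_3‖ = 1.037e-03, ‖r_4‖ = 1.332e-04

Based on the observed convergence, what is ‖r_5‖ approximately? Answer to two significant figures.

First estimate the order: p ≈ ln(‖r_4‖/‖r_3‖) / ln(‖r_3‖/‖r_2‖) = ln(1.332e-04/1.037e-03)/ln(1.037e-03/5.935e-03) = ln(0.128447)/ln(0.174726) ≈ 1.1764.
Then ‖r_5‖ ≈ ‖r_4‖·(‖r_4‖/‖r_3‖)^p = 1.332e-04·(0.128447)^1.1764 = 1.332e-04·0.089434 ≈ 1.191e-05.

1.2e-5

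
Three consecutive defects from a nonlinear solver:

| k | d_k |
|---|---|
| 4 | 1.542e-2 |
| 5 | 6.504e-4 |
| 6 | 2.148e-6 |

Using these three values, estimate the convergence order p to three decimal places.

1.805

p ≈ ln(d_6/d_5) / ln(d_5/d_4)
  = ln(2.148e-6/6.504e-4) / ln(6.504e-4/1.542e-2)
  = ln(0.00330258) / ln(0.042179)
  = -5.713051 / -3.165833 ≈ 1.804596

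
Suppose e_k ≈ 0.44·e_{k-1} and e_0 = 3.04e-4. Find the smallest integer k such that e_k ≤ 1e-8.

13

After k steps, e_k ≈ 3.04e-4·0.44^k.
Need 0.44^k ≤ 1e-8/3.04e-4 = 3.28947e-05.
k ≥ ln(3.28947e-05)/ln(0.44) = -10.3222/-0.82098 = 12.573.
Smallest integer k = 13.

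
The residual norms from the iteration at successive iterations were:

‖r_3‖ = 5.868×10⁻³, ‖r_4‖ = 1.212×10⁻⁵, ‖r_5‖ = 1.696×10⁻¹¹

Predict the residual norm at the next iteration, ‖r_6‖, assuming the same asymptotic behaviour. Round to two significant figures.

2.9e-24

First estimate the order: p ≈ ln(‖r_5‖/‖r_4‖) / ln(‖r_4‖/‖r_3‖) = ln(1.696×10⁻¹¹/1.212×10⁻⁵)/ln(1.212×10⁻⁵/5.868×10⁻³) = ln(1.39934e-06)/ln(0.00206544) ≈ 2.1803.
Then ‖r_6‖ ≈ ‖r_5‖·(‖r_5‖/‖r_4‖)^p = 1.696×10⁻¹¹·(1.39934e-06)^2.1803 = 1.696×10⁻¹¹·1.72328e-13 ≈ 2.923e-24.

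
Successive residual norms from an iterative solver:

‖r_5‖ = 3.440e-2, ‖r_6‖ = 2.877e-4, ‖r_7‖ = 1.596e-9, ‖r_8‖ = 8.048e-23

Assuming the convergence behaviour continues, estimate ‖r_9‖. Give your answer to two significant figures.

1.8e-56

First estimate the order: p ≈ ln(‖r_8‖/‖r_7‖) / ln(‖r_7‖/‖r_6‖) = ln(8.048e-23/1.596e-9)/ln(1.596e-9/2.877e-4) = ln(5.04261e-14)/ln(5.54745e-06) ≈ 2.5300.
Then ‖r_9‖ ≈ ‖r_8‖·(‖r_8‖/‖r_7‖)^p = 8.048e-23·(5.04261e-14)^2.5300 = 8.048e-23·2.27886e-34 ≈ 1.834e-56.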